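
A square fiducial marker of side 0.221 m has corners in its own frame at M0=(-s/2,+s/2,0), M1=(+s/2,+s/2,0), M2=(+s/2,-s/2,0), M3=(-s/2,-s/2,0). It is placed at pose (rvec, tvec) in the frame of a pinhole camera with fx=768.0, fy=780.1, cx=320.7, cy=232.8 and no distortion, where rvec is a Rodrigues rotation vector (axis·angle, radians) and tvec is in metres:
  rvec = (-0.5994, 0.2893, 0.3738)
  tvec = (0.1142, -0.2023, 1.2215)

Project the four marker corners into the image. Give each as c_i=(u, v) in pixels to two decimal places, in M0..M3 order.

c0=(300.94, 138.29) c1=(434.16, 170.63) c2=(482.05, 69.68) c3=(356.86, 46.25)

Intrinsics K: fx=768.0, fy=780.1, cx=320.7, cy=232.8
Marker side s = 0.221 m; corners in marker frame (Z=0):
  M0 = (-0.1105, +0.1105, 0)
  M1 = (+0.1105, +0.1105, 0)
  M2 = (+0.1105, -0.1105, 0)
  M3 = (-0.1105, -0.1105, 0)
rvec = (-0.5994, 0.2893, 0.3738), |rvec| = θ = 0.76335 rad = 43.737°
Rodrigues: sinθ=0.69134, 1−cosθ=0.27748; R = I + sinθ·[k]× + (1−cosθ)·[k]×²:
    [+0.89361 -0.42111 +0.15532]
    [+0.25597 +0.76238 +0.59436]
    [-0.36870 -0.49137 +0.78906]
t = (0.1142, -0.2023, 1.2215) m
M0: Pc = R·M0+t = (-0.03108, -0.14634, +1.20795); u = 768.0·(-0.03108)/1.20795 + 320.7 = 300.9415, v = 780.1·(-0.14634)/1.20795 + 232.8 = 138.2917
M1: Pc = R·M1+t = (+0.16641, -0.08977, +1.12646); u = 768.0·(+0.16641)/1.12646 + 320.7 = 434.1556, v = 780.1·(-0.08977)/1.12646 + 232.8 = 170.6304
M2: Pc = R·M2+t = (+0.25948, -0.25826, +1.23505); u = 768.0·(+0.25948)/1.23505 + 320.7 = 482.0519, v = 780.1·(-0.25826)/1.23505 + 232.8 = 69.6756
M3: Pc = R·M3+t = (+0.06199, -0.31483, +1.31654); u = 768.0·(+0.06199)/1.31654 + 320.7 = 356.8614, v = 780.1·(-0.31483)/1.31654 + 232.8 = 46.2526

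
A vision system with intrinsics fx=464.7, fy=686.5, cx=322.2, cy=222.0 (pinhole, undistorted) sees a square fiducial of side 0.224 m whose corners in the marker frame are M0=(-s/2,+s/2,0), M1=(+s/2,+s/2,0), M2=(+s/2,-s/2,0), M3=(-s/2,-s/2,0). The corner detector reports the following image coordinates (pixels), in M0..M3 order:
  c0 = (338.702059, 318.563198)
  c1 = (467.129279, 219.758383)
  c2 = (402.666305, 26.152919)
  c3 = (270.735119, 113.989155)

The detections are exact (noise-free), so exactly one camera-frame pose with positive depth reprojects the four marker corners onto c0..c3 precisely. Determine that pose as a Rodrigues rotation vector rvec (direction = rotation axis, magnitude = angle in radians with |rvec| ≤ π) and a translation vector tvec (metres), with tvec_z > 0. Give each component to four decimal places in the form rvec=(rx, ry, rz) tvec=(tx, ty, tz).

Intrinsics K: fx=464.7, fy=686.5, cx=322.2, cy=222.0
Marker side s = 0.224 m; corners in marker frame (Z=0):
  M0 = (-0.1120, +0.1120, 0)
  M1 = (+0.1120, +0.1120, 0)
  M2 = (+0.1120, -0.1120, 0)
  M3 = (-0.1120, -0.1120, 0)
Detected image corners:
  c0 = (338.702059, 318.563198) px
  c1 = (467.129279, 219.758383) px
  c2 = (402.666305, 26.152919) px
  c3 = (270.735119, 113.989155) px
Planar DLT: solve 8×8 A·h = b for H (H[2,2]=1):
  H  [+671.42488 +293.91346 +371.57278]
  H  [-375.19804 +887.44761 +168.29587]
  H  [+0.24408 -0.00399 +1.00000]
B = K⁻¹H; ‖b₁‖=1.441526, ‖b₂‖=1.441526; λ = 2/(‖b₁‖+‖b₂‖) = 0.693709, sign → tz>0 ⇒ λ=+0.693709
r₁ = λ·B[:,0] = (+0.88491,-0.43389,+0.16932); r₂ = λ·B[:,1] = (+0.44068,+0.89766,-0.00277)
r₃ = r₁×r₂ = (-0.15079,+0.07707,+0.98556); SVD([r₁ r₂ r₃]) → R = UVᵀ:
  R  [+0.88491 +0.44068 -0.15079]
  R  [-0.43389 +0.89766 +0.07707]
  R  [+0.16932 -0.00277 +0.98556]
t = (+0.07370, -0.05427, +0.69371) m
tr R = 2.768129; θ = arccos((tr R − 1)/2) = 0.486308 rad = 27.863°
axis k = ((R−Rᵀ)₃₂, (R−Rᵀ)₁₃, (R−Rᵀ)₂₁) / (2 sinθ) = (-0.085407, -0.342471, -0.935639)
rvec = θ·k = (-0.041534, -0.166546, -0.455009)

rvec=(-0.0415, -0.1665, -0.4550) tvec=(0.0737, -0.0543, 0.6937)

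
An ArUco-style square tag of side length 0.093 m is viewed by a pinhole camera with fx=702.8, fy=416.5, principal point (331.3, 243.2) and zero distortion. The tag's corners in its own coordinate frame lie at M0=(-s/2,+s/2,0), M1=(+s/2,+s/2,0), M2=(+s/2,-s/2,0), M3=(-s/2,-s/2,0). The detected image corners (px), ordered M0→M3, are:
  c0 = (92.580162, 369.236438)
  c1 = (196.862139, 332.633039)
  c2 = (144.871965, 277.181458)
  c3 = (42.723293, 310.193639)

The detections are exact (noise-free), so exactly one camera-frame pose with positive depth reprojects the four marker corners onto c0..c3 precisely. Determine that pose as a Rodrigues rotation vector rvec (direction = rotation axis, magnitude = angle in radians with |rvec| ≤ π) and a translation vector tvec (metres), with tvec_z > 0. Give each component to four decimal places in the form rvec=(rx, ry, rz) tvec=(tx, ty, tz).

rvec=(-0.3144, -0.1712, -0.5391) tvec=(-0.1751, 0.1092, 0.5816)

Intrinsics K: fx=702.8, fy=416.5, cx=331.3, cy=243.2
Marker side s = 0.093 m; corners in marker frame (Z=0):
  M0 = (-0.0465, +0.0465, 0)
  M1 = (+0.0465, +0.0465, 0)
  M2 = (+0.0465, -0.0465, 0)
  M3 = (-0.0465, -0.0465, 0)
Detected image corners:
  c0 = (92.580162, 369.236438) px
  c1 = (196.862139, 332.633039) px
  c2 = (144.871965, 277.181458) px
  c3 = (42.723293, 310.193639) px
Planar DLT: solve 8×8 A·h = b for H (H[2,2]=1):
  H  [+1159.09920 +496.86726 +119.74962]
  H  [-240.15631 +477.57525 +321.40707]
  H  [+0.41493 -0.42696 +1.00000]
B = K⁻¹H; ‖b₁‖=1.719267, ‖b₂‖=1.719267; λ = 2/(‖b₁‖+‖b₂‖) = 0.581643, sign → tz>0 ⇒ λ=+0.581643
r₁ = λ·B[:,0] = (+0.84551,-0.47630,+0.24134); r₂ = λ·B[:,1] = (+0.52828,+0.81194,-0.24834)
r₃ = r₁×r₂ = (-0.07767,+0.33747,+0.93813); SVD([r₁ r₂ r₃]) → R = UVᵀ:
  R  [+0.84551 +0.52828 -0.07767]
  R  [-0.47630 +0.81194 +0.33747]
  R  [+0.24134 -0.24834 +0.93813]
t = (-0.17508, +0.10922, +0.58164) m
tr R = 2.595581; θ = arccos((tr R − 1)/2) = 0.647175 rad = 37.080°
axis k = ((R−Rᵀ)₃₂, (R−Rᵀ)₁₃, (R−Rᵀ)₂₁) / (2 sinθ) = (-0.485795, -0.264553, -0.833075)
rvec = θ·k = (-0.314394, -0.171212, -0.539145)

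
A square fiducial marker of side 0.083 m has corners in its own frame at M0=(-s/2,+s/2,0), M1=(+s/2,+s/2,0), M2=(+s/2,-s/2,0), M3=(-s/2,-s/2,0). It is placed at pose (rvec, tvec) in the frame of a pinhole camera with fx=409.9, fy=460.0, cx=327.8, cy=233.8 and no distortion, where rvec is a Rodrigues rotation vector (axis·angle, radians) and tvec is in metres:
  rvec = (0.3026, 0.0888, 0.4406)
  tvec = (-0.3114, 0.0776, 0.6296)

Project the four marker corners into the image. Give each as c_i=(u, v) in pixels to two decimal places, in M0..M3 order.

Intrinsics K: fx=409.9, fy=460.0, cx=327.8, cy=233.8
Marker side s = 0.083 m; corners in marker frame (Z=0):
  M0 = (-0.0415, +0.0415, 0)
  M1 = (+0.0415, +0.0415, 0)
  M2 = (+0.0415, -0.0415, 0)
  M3 = (-0.0415, -0.0415, 0)
rvec = (0.3026, 0.0888, 0.4406), |rvec| = θ = 0.54183 rad = 31.045°
Rodrigues: sinθ=0.51571, 1−cosθ=0.14323; R = I + sinθ·[k]× + (1−cosθ)·[k]×²:
    [+0.90144 -0.40625 +0.14957]
    [+0.43247 +0.86061 -0.26892]
    [-0.01947 +0.30710 +0.95148]
t = (-0.3114, 0.0776, 0.6296) m
M0: Pc = R·M0+t = (-0.36567, +0.09537, +0.64315); u = 409.9·(-0.36567)/0.64315 + 327.8 = 94.7485, v = 460.0·(+0.09537)/0.64315 + 233.8 = 302.0098
M1: Pc = R·M1+t = (-0.29085, +0.13126, +0.64154); u = 409.9·(-0.29085)/0.64154 + 327.8 = 141.9662, v = 460.0·(+0.13126)/0.64154 + 233.8 = 327.9191
M2: Pc = R·M2+t = (-0.25713, +0.05983, +0.61605); u = 409.9·(-0.25713)/0.61605 + 327.8 = 156.7125, v = 460.0·(+0.05983)/0.61605 + 233.8 = 278.4762
M3: Pc = R·M3+t = (-0.33195, +0.02394, +0.61766); u = 409.9·(-0.33195)/0.61766 + 327.8 = 107.5076, v = 460.0·(+0.02394)/0.61766 + 233.8 = 251.6271

c0=(94.75, 302.01) c1=(141.97, 327.92) c2=(156.71, 278.48) c3=(107.51, 251.63)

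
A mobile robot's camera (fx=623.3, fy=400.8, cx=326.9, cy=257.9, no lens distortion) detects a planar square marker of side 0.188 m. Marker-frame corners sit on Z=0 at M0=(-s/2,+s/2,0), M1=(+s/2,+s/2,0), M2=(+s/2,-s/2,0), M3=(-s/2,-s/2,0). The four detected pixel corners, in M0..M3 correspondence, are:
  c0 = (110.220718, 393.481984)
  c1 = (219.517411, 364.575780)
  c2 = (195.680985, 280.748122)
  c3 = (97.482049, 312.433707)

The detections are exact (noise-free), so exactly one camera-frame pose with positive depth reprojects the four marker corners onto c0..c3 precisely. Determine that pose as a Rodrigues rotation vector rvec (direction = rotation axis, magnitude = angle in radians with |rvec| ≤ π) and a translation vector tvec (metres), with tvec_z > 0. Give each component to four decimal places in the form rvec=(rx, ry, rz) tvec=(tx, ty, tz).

rvec=(-0.3956, 0.4167, -0.3608) tvec=(-0.2416, 0.1700, 0.8683)

Intrinsics K: fx=623.3, fy=400.8, cx=326.9, cy=257.9
Marker side s = 0.188 m; corners in marker frame (Z=0):
  M0 = (-0.0940, +0.0940, 0)
  M1 = (+0.0940, +0.0940, 0)
  M2 = (+0.0940, -0.0940, 0)
  M3 = (-0.0940, -0.0940, 0)
Detected image corners:
  c0 = (110.220718, 393.481984) px
  c1 = (219.517411, 364.575780) px
  c2 = (195.680985, 280.748122) px
  c3 = (97.482049, 312.433707) px
Planar DLT: solve 8×8 A·h = b for H (H[2,2]=1):
  H  [+493.64082 +17.67089 +153.51268]
  H  [-284.73313 +267.76102 +336.37393]
  H  [-0.36480 -0.50468 +1.00000]
B = K⁻¹H; ‖b₁‖=1.151625, ‖b₂‖=1.151625; λ = 2/(‖b₁‖+‖b₂‖) = 0.868338, sign → tz>0 ⇒ λ=+0.868338
r₁ = λ·B[:,0] = (+0.85384,-0.41305,-0.31677); r₂ = λ·B[:,1] = (+0.25446,+0.86209,-0.43823)
r₃ = r₁×r₂ = (+0.45410,+0.29358,+0.84119); SVD([r₁ r₂ r₃]) → R = UVᵀ:
  R  [+0.85384 +0.25446 +0.45410]
  R  [-0.41305 +0.86209 +0.29358]
  R  [-0.31677 -0.43823 +0.84119]
t = (-0.24155, +0.17001, +0.86834) m
tr R = 2.557131; θ = arccos((tr R − 1)/2) = 0.678420 rad = 38.871°
axis k = ((R−Rᵀ)₃₂, (R−Rᵀ)₁₃, (R−Rᵀ)₂₁) / (2 sinθ) = (-0.583055, +0.614177, -0.531821)
rvec = θ·k = (-0.395556, +0.416670, -0.360798)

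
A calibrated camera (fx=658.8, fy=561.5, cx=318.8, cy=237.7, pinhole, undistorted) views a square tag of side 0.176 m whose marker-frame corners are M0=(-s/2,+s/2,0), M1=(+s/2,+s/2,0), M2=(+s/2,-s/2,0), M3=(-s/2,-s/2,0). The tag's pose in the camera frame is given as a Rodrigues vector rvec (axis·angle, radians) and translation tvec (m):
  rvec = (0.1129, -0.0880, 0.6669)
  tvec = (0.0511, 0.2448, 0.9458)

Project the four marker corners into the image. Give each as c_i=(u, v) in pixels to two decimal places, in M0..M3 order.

Intrinsics K: fx=658.8, fy=561.5, cx=318.8, cy=237.7
Marker side s = 0.176 m; corners in marker frame (Z=0):
  M0 = (-0.0880, +0.0880, 0)
  M1 = (+0.0880, +0.0880, 0)
  M2 = (+0.0880, -0.0880, 0)
  M3 = (-0.0880, -0.0880, 0)
rvec = (0.1129, -0.0880, 0.6669), |rvec| = θ = 0.68209 rad = 39.081°
Rodrigues: sinθ=0.63042, 1−cosθ=0.22374; R = I + sinθ·[k]× + (1−cosθ)·[k]×²:
    [+0.78239 -0.62116 -0.04512]
    [+0.61160 +0.77998 -0.13257]
    [+0.11754 +0.07612 +0.99015]
t = (0.0511, 0.2448, 0.9458) m
M0: Pc = R·M0+t = (-0.07241, +0.25962, +0.94216); u = 658.8·(-0.07241)/0.94216 + 318.8 = 268.1662, v = 561.5·(+0.25962)/0.94216 + 237.7 = 392.4253
M1: Pc = R·M1+t = (+0.06529, +0.36726, +0.96284); u = 658.8·(+0.06529)/0.96284 + 318.8 = 363.4719, v = 561.5·(+0.36726)/0.96284 + 237.7 = 451.8741
M2: Pc = R·M2+t = (+0.17461, +0.22998, +0.94944); u = 658.8·(+0.17461)/0.94944 + 318.8 = 439.9595, v = 561.5·(+0.22998)/0.94944 + 237.7 = 373.7112
M3: Pc = R·M3+t = (+0.03691, +0.12234, +0.92876); u = 658.8·(+0.03691)/0.92876 + 318.8 = 344.9827, v = 561.5·(+0.12234)/0.92876 + 237.7 = 311.6638

c0=(268.17, 392.43) c1=(363.47, 451.87) c2=(439.96, 373.71) c3=(344.98, 311.66)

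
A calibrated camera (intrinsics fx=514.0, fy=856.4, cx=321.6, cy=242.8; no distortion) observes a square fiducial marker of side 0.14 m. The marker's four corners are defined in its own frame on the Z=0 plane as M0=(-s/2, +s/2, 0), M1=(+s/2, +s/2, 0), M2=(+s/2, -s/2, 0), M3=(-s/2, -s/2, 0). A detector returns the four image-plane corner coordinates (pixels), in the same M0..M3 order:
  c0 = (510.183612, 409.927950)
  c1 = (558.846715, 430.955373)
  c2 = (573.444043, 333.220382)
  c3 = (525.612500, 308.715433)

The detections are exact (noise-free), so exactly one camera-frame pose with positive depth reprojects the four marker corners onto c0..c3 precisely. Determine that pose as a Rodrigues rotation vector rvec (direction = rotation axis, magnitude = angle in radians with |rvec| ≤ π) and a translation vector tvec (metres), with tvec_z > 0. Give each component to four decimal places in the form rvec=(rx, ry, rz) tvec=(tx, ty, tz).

Intrinsics K: fx=514.0, fy=856.4, cx=321.6, cy=242.8
Marker side s = 0.14 m; corners in marker frame (Z=0):
  M0 = (-0.0700, +0.0700, 0)
  M1 = (+0.0700, +0.0700, 0)
  M2 = (+0.0700, -0.0700, 0)
  M3 = (-0.0700, -0.0700, 0)
Detected image corners:
  c0 = (510.183612, 409.927950) px
  c1 = (558.846715, 430.955373) px
  c2 = (573.444043, 333.220382) px
  c3 = (525.612500, 308.715433) px
Planar DLT: solve 8×8 A·h = b for H (H[2,2]=1):
  H  [+485.22090 -130.15837 +542.48205]
  H  [+258.81708 +694.58745 +370.76391]
  H  [+0.25941 -0.04239 +1.00000]
B = K⁻¹H; ‖b₁‖=0.854775, ‖b₂‖=0.854775; λ = 2/(‖b₁‖+‖b₂‖) = 1.169898, sign → tz>0 ⇒ λ=+1.169898
r₁ = λ·B[:,0] = (+0.91451,+0.26752,+0.30348); r₂ = λ·B[:,1] = (-0.26522,+0.96291,-0.04959)
r₃ = r₁×r₂ = (-0.30549,-0.03514,+0.95155); SVD([r₁ r₂ r₃]) → R = UVᵀ:
  R  [+0.91451 -0.26522 -0.30549]
  R  [+0.26752 +0.96291 -0.03514]
  R  [+0.30348 -0.04959 +0.95155]
t = (+0.50274, +0.17481, +1.16990) m
tr R = 2.828968; θ = arccos((tr R − 1)/2) = 0.416565 rad = 23.867°
axis k = ((R−Rᵀ)₃₂, (R−Rᵀ)₁₃, (R−Rᵀ)₂₁) / (2 sinθ) = (-0.017859, -0.752527, +0.658319)
rvec = θ·k = (-0.007439, -0.313477, +0.274233)

rvec=(-0.0074, -0.3135, 0.2742) tvec=(0.5027, 0.1748, 1.1699)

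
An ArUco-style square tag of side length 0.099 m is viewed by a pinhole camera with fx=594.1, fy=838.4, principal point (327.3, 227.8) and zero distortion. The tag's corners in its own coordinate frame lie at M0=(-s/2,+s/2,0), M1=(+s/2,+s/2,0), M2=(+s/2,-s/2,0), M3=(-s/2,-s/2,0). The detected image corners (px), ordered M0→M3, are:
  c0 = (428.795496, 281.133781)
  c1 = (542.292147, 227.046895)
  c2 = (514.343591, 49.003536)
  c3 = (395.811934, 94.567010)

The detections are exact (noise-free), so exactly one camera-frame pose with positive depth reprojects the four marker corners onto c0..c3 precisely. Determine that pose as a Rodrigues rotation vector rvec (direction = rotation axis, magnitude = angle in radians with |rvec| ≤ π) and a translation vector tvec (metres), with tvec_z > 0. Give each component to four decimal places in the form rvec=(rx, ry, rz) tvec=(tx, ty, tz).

rvec=(0.0955, -0.2633, -0.2784) tvec=(0.1074, -0.0338, 0.4407)

Intrinsics K: fx=594.1, fy=838.4, cx=327.3, cy=227.8
Marker side s = 0.099 m; corners in marker frame (Z=0):
  M0 = (-0.0495, +0.0495, 0)
  M1 = (+0.0495, +0.0495, 0)
  M2 = (+0.0495, -0.0495, 0)
  M3 = (-0.0495, -0.0495, 0)
Detected image corners:
  c0 = (428.795496, 281.133781) px
  c1 = (542.292147, 227.046895) px
  c2 = (514.343591, 49.003536) px
  c3 = (395.811934, 94.567010) px
Planar DLT: solve 8×8 A·h = b for H (H[2,2]=1):
  H  [+1431.30131 +444.99105 +472.11816]
  H  [-413.89911 +1888.08001 +163.58002]
  H  [+0.55242 +0.29331 +1.00000]
B = K⁻¹H; ‖b₁‖=2.269367, ‖b₂‖=2.269367; λ = 2/(‖b₁‖+‖b₂‖) = 0.440652, sign → tz>0 ⇒ λ=+0.440652
r₁ = λ·B[:,0] = (+0.92751,-0.28368,+0.24343); r₂ = λ·B[:,1] = (+0.25885,+0.95723,+0.12925)
r₃ = r₁×r₂ = (-0.26968,-0.05687,+0.96127); SVD([r₁ r₂ r₃]) → R = UVᵀ:
  R  [+0.92751 +0.25885 -0.26968]
  R  [-0.28368 +0.95723 -0.05687]
  R  [+0.24343 +0.12925 +0.96127]
t = (+0.10741, -0.03375, +0.44065) m
tr R = 2.846007; θ = arccos((tr R − 1)/2) = 0.394982 rad = 22.631°
axis k = ((R−Rᵀ)₃₂, (R−Rᵀ)₁₃, (R−Rᵀ)₂₁) / (2 sinθ) = (+0.241842, -0.666733, -0.704967)
rvec = θ·k = (+0.095523, -0.263347, -0.278449)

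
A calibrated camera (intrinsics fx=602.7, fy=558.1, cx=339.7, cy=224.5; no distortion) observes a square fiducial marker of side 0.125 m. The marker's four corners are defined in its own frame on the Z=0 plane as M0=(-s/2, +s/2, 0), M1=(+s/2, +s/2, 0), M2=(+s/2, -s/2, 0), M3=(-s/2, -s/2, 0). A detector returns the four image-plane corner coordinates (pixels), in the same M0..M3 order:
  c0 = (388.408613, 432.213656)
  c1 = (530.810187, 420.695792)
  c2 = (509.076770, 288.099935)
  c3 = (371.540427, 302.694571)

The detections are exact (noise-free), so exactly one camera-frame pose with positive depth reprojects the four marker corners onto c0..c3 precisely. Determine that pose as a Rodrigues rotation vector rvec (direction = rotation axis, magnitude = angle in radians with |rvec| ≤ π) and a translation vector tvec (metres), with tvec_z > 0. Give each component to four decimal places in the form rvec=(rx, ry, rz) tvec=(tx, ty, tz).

rvec=(-0.1281, 0.1239, -0.1227) tvec=(0.0981, 0.1315, 0.5416)

Intrinsics K: fx=602.7, fy=558.1, cx=339.7, cy=224.5
Marker side s = 0.125 m; corners in marker frame (Z=0):
  M0 = (-0.0625, +0.0625, 0)
  M1 = (+0.0625, +0.0625, 0)
  M2 = (+0.0625, -0.0625, 0)
  M3 = (-0.0625, -0.0625, 0)
Detected image corners:
  c0 = (388.408613, 432.213656) px
  c1 = (530.810187, 420.695792) px
  c2 = (509.076770, 288.099935) px
  c3 = (371.540427, 302.694571) px
Planar DLT: solve 8×8 A·h = b for H (H[2,2]=1):
  H  [+1023.79048 +42.21624 +448.87907]
  H  [-181.37207 +958.51246 +359.99392]
  H  [-0.21259 -0.24876 +1.00000]
B = K⁻¹H; ‖b₁‖=1.846476, ‖b₂‖=1.846476; λ = 2/(‖b₁‖+‖b₂‖) = 0.541572, sign → tz>0 ⇒ λ=+0.541572
r₁ = λ·B[:,0] = (+0.98485,-0.12969,-0.11514); r₂ = λ·B[:,1] = (+0.11387,+0.98432,-0.13472)
r₃ = r₁×r₂ = (+0.13080,+0.11957,+0.98417); SVD([r₁ r₂ r₃]) → R = UVᵀ:
  R  [+0.98485 +0.11387 +0.13080]
  R  [-0.12969 +0.98432 +0.11957]
  R  [-0.11514 -0.13472 +0.98417]
t = (+0.09811, +0.13148, +0.54157) m
tr R = 2.953339; θ = arccos((tr R − 1)/2) = 0.216434 rad = 12.401°
axis k = ((R−Rᵀ)₃₂, (R−Rᵀ)₁₃, (R−Rᵀ)₂₁) / (2 sinθ) = (-0.592068, +0.572615, -0.567069)
rvec = θ·k = (-0.128144, +0.123933, -0.122733)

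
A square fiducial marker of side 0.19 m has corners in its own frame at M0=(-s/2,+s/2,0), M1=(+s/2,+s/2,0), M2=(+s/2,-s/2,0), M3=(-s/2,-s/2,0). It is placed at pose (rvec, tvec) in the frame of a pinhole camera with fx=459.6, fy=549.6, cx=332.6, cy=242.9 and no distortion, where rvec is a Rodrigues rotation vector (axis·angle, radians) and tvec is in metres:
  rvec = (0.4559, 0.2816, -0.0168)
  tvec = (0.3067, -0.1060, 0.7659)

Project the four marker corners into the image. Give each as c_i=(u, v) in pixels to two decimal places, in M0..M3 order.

Intrinsics K: fx=459.6, fy=549.6, cx=332.6, cy=242.9
Marker side s = 0.19 m; corners in marker frame (Z=0):
  M0 = (-0.0950, +0.0950, 0)
  M1 = (+0.0950, +0.0950, 0)
  M2 = (+0.0950, -0.0950, 0)
  M3 = (-0.0950, -0.0950, 0)
rvec = (0.4559, 0.2816, -0.0168), |rvec| = θ = 0.53612 rad = 30.717°
Rodrigues: sinθ=0.51080, 1−cosθ=0.14030; R = I + sinθ·[k]× + (1−cosθ)·[k]×²:
    [+0.96115 +0.07867 +0.26456]
    [+0.04666 +0.89841 -0.43668]
    [-0.27204 +0.43206 +0.85983]
t = (0.3067, -0.1060, 0.7659) m
M0: Pc = R·M0+t = (+0.22286, -0.02508, +0.83279); u = 459.6·(+0.22286)/0.83279 + 332.6 = 455.5944, v = 549.6·(-0.02508)/0.83279 + 242.9 = 226.3456
M1: Pc = R·M1+t = (+0.40548, -0.01622, +0.78110); u = 459.6·(+0.40548)/0.78110 + 332.6 = 571.1864, v = 549.6·(-0.01622)/0.78110 + 242.9 = 231.4882
M2: Pc = R·M2+t = (+0.39054, -0.18692, +0.69901); u = 459.6·(+0.39054)/0.69901 + 332.6 = 589.3776, v = 549.6·(-0.18692)/0.69901 + 242.9 = 95.9367
M3: Pc = R·M3+t = (+0.20792, -0.19578, +0.75070); u = 459.6·(+0.20792)/0.75070 + 332.6 = 459.8927, v = 549.6·(-0.19578)/0.75070 + 242.9 = 99.5648

c0=(455.59, 226.35) c1=(571.19, 231.49) c2=(589.38, 95.94) c3=(459.89, 99.56)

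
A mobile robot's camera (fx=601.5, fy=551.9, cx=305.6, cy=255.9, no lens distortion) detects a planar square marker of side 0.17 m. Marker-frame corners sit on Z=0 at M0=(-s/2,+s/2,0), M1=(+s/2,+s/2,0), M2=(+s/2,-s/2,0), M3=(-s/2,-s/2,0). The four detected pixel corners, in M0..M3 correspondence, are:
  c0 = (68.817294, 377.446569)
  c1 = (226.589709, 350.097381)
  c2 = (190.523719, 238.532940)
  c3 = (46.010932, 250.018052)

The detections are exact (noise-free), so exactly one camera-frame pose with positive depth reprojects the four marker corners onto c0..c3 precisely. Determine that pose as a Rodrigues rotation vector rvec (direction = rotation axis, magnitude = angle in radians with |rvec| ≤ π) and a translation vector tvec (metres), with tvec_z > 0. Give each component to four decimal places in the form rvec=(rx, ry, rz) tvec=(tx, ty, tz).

rvec=(-0.5426, -0.4429, -0.2340) tvec=(-0.1932, 0.0551, 0.6873)

Intrinsics K: fx=601.5, fy=551.9, cx=305.6, cy=255.9
Marker side s = 0.17 m; corners in marker frame (Z=0):
  M0 = (-0.0850, +0.0850, 0)
  M1 = (+0.0850, +0.0850, 0)
  M2 = (+0.0850, -0.0850, 0)
  M3 = (-0.0850, -0.0850, 0)
Detected image corners:
  c0 = (68.817294, 377.446569) px
  c1 = (226.589709, 350.097381) px
  c2 = (190.523719, 238.532940) px
  c3 = (46.010932, 250.018052) px
Planar DLT: solve 8×8 A·h = b for H (H[2,2]=1):
  H  [+976.78413 +89.26579 +136.51551]
  H  [+93.77585 +503.33962 +300.17698]
  H  [+0.67569 -0.64765 +1.00000]
B = K⁻¹H; ‖b₁‖=1.455027, ‖b₂‖=1.455027; λ = 2/(‖b₁‖+‖b₂‖) = 0.687272, sign → tz>0 ⇒ λ=+0.687272
r₁ = λ·B[:,0] = (+0.88014,-0.09854,+0.46438); r₂ = λ·B[:,1] = (+0.32814,+0.83319,-0.44511)
r₃ = r₁×r₂ = (-0.34305,+0.54414,+0.76565); SVD([r₁ r₂ r₃]) → R = UVᵀ:
  R  [+0.88014 +0.32814 -0.34305]
  R  [-0.09854 +0.83319 +0.54414]
  R  [+0.46438 -0.44511 +0.76565]
t = (-0.19320, +0.05514, +0.68727) m
tr R = 2.478974; θ = arccos((tr R − 1)/2) = 0.738488 rad = 42.312°
axis k = ((R−Rᵀ)₃₂, (R−Rᵀ)₁₃, (R−Rᵀ)₂₁) / (2 sinθ) = (-0.734771, -0.599727, -0.316920)
rvec = θ·k = (-0.542620, -0.442892, -0.234042)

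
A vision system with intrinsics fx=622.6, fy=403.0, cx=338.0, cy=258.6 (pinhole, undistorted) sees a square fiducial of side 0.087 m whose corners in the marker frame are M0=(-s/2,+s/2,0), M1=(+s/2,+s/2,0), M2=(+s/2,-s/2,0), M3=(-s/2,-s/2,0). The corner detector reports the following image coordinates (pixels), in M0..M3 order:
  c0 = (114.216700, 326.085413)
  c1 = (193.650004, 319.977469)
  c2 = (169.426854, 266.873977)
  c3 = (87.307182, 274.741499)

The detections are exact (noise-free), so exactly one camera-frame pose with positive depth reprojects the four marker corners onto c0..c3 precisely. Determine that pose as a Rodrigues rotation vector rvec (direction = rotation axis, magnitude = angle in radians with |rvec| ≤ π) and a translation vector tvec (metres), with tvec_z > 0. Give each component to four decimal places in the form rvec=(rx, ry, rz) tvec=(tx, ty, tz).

rvec=(0.3184, 0.1742, -0.1717) tvec=(-0.1929, 0.0588, 0.6093)

Intrinsics K: fx=622.6, fy=403.0, cx=338.0, cy=258.6
Marker side s = 0.087 m; corners in marker frame (Z=0):
  M0 = (-0.0435, +0.0435, 0)
  M1 = (+0.0435, +0.0435, 0)
  M2 = (+0.0435, -0.0435, 0)
  M3 = (-0.0435, -0.0435, 0)
Detected image corners:
  c0 = (114.216700, 326.085413) px
  c1 = (193.650004, 319.977469) px
  c2 = (169.426854, 266.873977) px
  c3 = (87.307182, 274.741499) px
Planar DLT: solve 8×8 A·h = b for H (H[2,2]=1):
  H  [+882.62311 +362.44530 +140.85296]
  H  [-175.85400 +743.93673 +297.51873]
  H  [-0.32247 +0.48433 +1.00000]
B = K⁻¹H; ‖b₁‖=1.641140, ‖b₂‖=1.641140; λ = 2/(‖b₁‖+‖b₂‖) = 0.609332, sign → tz>0 ⇒ λ=+0.609332
r₁ = λ·B[:,0] = (+0.97049,-0.13980,-0.19649); r₂ = λ·B[:,1] = (+0.19451,+0.93545,+0.29512)
r₃ = r₁×r₂ = (+0.14255,-0.32463,+0.93504); SVD([r₁ r₂ r₃]) → R = UVᵀ:
  R  [+0.97049 +0.19451 +0.14255]
  R  [-0.13980 +0.93545 -0.32463]
  R  [-0.19649 +0.29512 +0.93504]
t = (-0.19295, +0.05884, +0.60933) m
tr R = 2.840979; θ = arccos((tr R − 1)/2) = 0.401464 rad = 23.002°
axis k = ((R−Rᵀ)₃₂, (R−Rᵀ)₁₃, (R−Rᵀ)₂₁) / (2 sinθ) = (+0.792982, +0.433820, -0.427762)
rvec = θ·k = (+0.318354, +0.174163, -0.171731)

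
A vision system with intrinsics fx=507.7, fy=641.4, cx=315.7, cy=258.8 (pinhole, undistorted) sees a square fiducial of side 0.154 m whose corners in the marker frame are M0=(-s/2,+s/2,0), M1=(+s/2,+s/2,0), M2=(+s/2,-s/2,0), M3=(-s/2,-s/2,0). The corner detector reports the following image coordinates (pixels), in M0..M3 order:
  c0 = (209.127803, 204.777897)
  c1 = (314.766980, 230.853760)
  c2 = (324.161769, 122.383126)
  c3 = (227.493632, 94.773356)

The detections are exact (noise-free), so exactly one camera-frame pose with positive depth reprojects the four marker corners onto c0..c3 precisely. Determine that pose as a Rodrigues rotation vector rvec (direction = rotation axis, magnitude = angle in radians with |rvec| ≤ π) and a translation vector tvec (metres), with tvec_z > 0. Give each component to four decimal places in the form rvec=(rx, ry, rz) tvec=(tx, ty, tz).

Intrinsics K: fx=507.7, fy=641.4, cx=315.7, cy=258.8
Marker side s = 0.154 m; corners in marker frame (Z=0):
  M0 = (-0.0770, +0.0770, 0)
  M1 = (+0.0770, +0.0770, 0)
  M2 = (+0.0770, -0.0770, 0)
  M3 = (-0.0770, -0.0770, 0)
Detected image corners:
  c0 = (209.127803, 204.777897) px
  c1 = (314.766980, 230.853760) px
  c2 = (324.161769, 122.383126) px
  c3 = (227.493632, 94.773356) px
Planar DLT: solve 8×8 A·h = b for H (H[2,2]=1):
  H  [+716.14733 -236.17139 +270.05544]
  H  [+211.24933 +620.30588 +161.13758]
  H  [+0.22510 -0.54500 +1.00000]
B = K⁻¹H; ‖b₁‖=1.312244, ‖b₂‖=1.312244; λ = 2/(‖b₁‖+‖b₂‖) = 0.762054, sign → tz>0 ⇒ λ=+0.762054
r₁ = λ·B[:,0] = (+0.96826,+0.18177,+0.17154); r₂ = λ·B[:,1] = (-0.09623,+0.90457,-0.41532)
r₃ = r₁×r₂ = (-0.23066,+0.38563,+0.89335); SVD([r₁ r₂ r₃]) → R = UVᵀ:
  R  [+0.96826 -0.09623 -0.23066]
  R  [+0.18177 +0.90457 +0.38563]
  R  [+0.17154 -0.41532 +0.89335]
t = (-0.06851, -0.11603, +0.76205) m
tr R = 2.766187; θ = arccos((tr R − 1)/2) = 0.488381 rad = 27.982°
axis k = ((R−Rᵀ)₃₂, (R−Rᵀ)₁₃, (R−Rᵀ)₂₁) / (2 sinθ) = (-0.853536, -0.428611, +0.296258)
rvec = θ·k = (-0.416851, -0.209326, +0.144687)

rvec=(-0.4169, -0.2093, 0.1447) tvec=(-0.0685, -0.1160, 0.7621)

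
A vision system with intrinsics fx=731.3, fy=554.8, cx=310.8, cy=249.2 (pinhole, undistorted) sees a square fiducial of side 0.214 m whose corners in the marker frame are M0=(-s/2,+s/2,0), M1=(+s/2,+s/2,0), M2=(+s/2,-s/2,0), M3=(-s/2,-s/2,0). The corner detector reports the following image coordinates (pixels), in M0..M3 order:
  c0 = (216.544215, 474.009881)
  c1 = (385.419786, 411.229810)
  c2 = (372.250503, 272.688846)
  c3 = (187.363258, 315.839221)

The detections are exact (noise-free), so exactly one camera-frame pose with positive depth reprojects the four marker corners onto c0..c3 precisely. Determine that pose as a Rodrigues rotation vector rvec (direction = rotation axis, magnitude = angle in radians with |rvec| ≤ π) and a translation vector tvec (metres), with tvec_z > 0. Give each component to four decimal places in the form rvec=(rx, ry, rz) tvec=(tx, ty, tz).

Intrinsics K: fx=731.3, fy=554.8, cx=310.8, cy=249.2
Marker side s = 0.214 m; corners in marker frame (Z=0):
  M0 = (-0.1070, +0.1070, 0)
  M1 = (+0.1070, +0.1070, 0)
  M2 = (+0.1070, -0.1070, 0)
  M3 = (-0.1070, -0.1070, 0)
Detected image corners:
  c0 = (216.544215, 474.009881) px
  c1 = (385.419786, 411.229810) px
  c2 = (372.250503, 272.688846) px
  c3 = (187.363258, 315.839221) px
Planar DLT: solve 8×8 A·h = b for H (H[2,2]=1):
  H  [+1039.45597 +193.18456 +297.75531]
  H  [+22.68540 +812.94032 +369.00769]
  H  [+0.73778 +0.33468 +1.00000]
B = K⁻¹H; ‖b₁‖=1.362347, ‖b₂‖=1.362347; λ = 2/(‖b₁‖+‖b₂‖) = 0.734027, sign → tz>0 ⇒ λ=+0.734027
r₁ = λ·B[:,0] = (+0.81318,-0.21323,+0.54155); r₂ = λ·B[:,1] = (+0.08950,+0.96521,+0.24566)
r₃ = r₁×r₂ = (-0.57510,-0.15130,+0.80397); SVD([r₁ r₂ r₃]) → R = UVᵀ:
  R  [+0.81318 +0.08950 -0.57510]
  R  [-0.21323 +0.96521 -0.15130]
  R  [+0.54155 +0.24566 +0.80397]
t = (-0.01309, +0.15851, +0.73403) m
tr R = 2.582364; θ = arccos((tr R − 1)/2) = 0.658057 rad = 37.704°
axis k = ((R−Rᵀ)₃₂, (R−Rᵀ)₁₃, (R−Rᵀ)₂₁) / (2 sinθ) = (+0.324537, -0.912918, -0.247501)
rvec = θ·k = (+0.213564, -0.600752, -0.162870)

rvec=(0.2136, -0.6008, -0.1629) tvec=(-0.0131, 0.1585, 0.7340)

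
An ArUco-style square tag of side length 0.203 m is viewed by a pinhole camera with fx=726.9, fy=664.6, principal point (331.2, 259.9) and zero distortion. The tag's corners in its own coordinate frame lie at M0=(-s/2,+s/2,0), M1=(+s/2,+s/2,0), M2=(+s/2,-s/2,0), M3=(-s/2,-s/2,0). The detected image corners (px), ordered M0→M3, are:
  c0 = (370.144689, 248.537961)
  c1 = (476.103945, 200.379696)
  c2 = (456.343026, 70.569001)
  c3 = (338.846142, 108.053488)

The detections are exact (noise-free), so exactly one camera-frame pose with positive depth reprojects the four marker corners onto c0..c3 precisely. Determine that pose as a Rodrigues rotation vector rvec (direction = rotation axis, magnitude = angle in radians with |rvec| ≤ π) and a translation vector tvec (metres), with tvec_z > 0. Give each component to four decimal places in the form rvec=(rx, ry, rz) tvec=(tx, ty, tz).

Intrinsics K: fx=726.9, fy=664.6, cx=331.2, cy=259.9
Marker side s = 0.203 m; corners in marker frame (Z=0):
  M0 = (-0.1015, +0.1015, 0)
  M1 = (+0.1015, +0.1015, 0)
  M2 = (+0.1015, -0.1015, 0)
  M3 = (-0.1015, -0.1015, 0)
Detected image corners:
  c0 = (370.144689, 248.537961) px
  c1 = (476.103945, 200.379696) px
  c2 = (456.343026, 70.569001) px
  c3 = (338.846142, 108.053488) px
Planar DLT: solve 8×8 A·h = b for H (H[2,2]=1):
  H  [+759.80671 +284.91971 +413.77596]
  H  [-131.49120 +725.79599 +158.45489]
  H  [+0.51309 +0.39146 +1.00000]
B = K⁻¹H; ‖b₁‖=1.039509, ‖b₂‖=1.039509; λ = 2/(‖b₁‖+‖b₂‖) = 0.961993, sign → tz>0 ⇒ λ=+0.961993
r₁ = λ·B[:,0] = (+0.78065,-0.38335,+0.49359); r₂ = λ·B[:,1] = (+0.20549,+0.90331,+0.37658)
r₃ = r₁×r₂ = (-0.59023,-0.19255,+0.78394); SVD([r₁ r₂ r₃]) → R = UVᵀ:
  R  [+0.78065 +0.20549 -0.59023]
  R  [-0.38335 +0.90331 -0.19255]
  R  [+0.49359 +0.37658 +0.78394]
t = (+0.10928, -0.14684, +0.96199) m
tr R = 2.467893; θ = arccos((tr R − 1)/2) = 0.746682 rad = 42.782°
axis k = ((R−Rᵀ)₃₂, (R−Rᵀ)₁₃, (R−Rᵀ)₂₁) / (2 sinθ) = (+0.418963, -0.797852, -0.433477)
rvec = θ·k = (+0.312832, -0.595742, -0.323669)

rvec=(0.3128, -0.5957, -0.3237) tvec=(0.1093, -0.1468, 0.9620)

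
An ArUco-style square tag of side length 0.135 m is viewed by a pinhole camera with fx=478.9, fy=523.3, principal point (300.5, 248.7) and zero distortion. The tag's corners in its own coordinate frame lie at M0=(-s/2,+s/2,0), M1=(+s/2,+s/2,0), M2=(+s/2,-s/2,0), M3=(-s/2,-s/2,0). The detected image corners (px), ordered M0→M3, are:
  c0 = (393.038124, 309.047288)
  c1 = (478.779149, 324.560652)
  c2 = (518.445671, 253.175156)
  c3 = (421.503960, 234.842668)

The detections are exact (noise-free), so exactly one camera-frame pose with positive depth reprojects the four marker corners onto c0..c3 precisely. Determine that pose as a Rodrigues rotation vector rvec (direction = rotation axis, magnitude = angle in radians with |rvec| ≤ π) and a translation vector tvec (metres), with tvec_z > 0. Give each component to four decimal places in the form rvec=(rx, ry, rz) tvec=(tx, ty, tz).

Intrinsics K: fx=478.9, fy=523.3, cx=300.5, cy=248.7
Marker side s = 0.135 m; corners in marker frame (Z=0):
  M0 = (-0.0675, +0.0675, 0)
  M1 = (+0.0675, +0.0675, 0)
  M2 = (+0.0675, -0.0675, 0)
  M3 = (-0.0675, -0.0675, 0)
Detected image corners:
  c0 = (393.038124, 309.047288) px
  c1 = (478.779149, 324.560652) px
  c2 = (518.445671, 253.175156) px
  c3 = (421.503960, 234.842668) px
Planar DLT: solve 8×8 A·h = b for H (H[2,2]=1):
  H  [+705.53984 +170.65109 +452.08227]
  H  [+144.23052 +801.16024 +282.74167]
  H  [+0.06966 +0.93431 +1.00000]
B = K⁻¹H; ‖b₁‖=1.451635, ‖b₂‖=1.451635; λ = 2/(‖b₁‖+‖b₂‖) = 0.688878, sign → tz>0 ⇒ λ=+0.688878
r₁ = λ·B[:,0] = (+0.98478,+0.16706,+0.04799); r₂ = λ·B[:,1] = (-0.15839,+0.74877,+0.64363)
r₃ = r₁×r₂ = (+0.07159,-0.64143,+0.76383); SVD([r₁ r₂ r₃]) → R = UVᵀ:
  R  [+0.98478 -0.15839 +0.07159]
  R  [+0.16706 +0.74877 -0.64143]
  R  [+0.04799 +0.64363 +0.76383]
t = (+0.21804, +0.04481, +0.68888) m
tr R = 2.497384; θ = arccos((tr R − 1)/2) = 0.724710 rad = 41.523°
axis k = ((R−Rᵀ)₃₂, (R−Rᵀ)₁₃, (R−Rᵀ)₂₁) / (2 sinθ) = (+0.969242, +0.017801, +0.245466)
rvec = θ·k = (+0.702419, +0.012901, +0.177891)

rvec=(0.7024, 0.0129, 0.1779) tvec=(0.2180, 0.0448, 0.6889)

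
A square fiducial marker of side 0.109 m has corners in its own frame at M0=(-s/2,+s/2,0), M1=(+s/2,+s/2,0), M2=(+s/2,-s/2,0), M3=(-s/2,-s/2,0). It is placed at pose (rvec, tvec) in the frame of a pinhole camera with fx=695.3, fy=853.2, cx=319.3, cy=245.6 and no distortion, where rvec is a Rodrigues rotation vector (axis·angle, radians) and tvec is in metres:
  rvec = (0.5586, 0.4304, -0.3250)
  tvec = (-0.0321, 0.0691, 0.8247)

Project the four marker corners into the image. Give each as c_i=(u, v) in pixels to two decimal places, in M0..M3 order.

c0=(274.10, 365.16) c1=(350.64, 352.44) c2=(312.71, 262.85) c3=(234.12, 281.90)

Intrinsics K: fx=695.3, fy=853.2, cx=319.3, cy=245.6
Marker side s = 0.109 m; corners in marker frame (Z=0):
  M0 = (-0.0545, +0.0545, 0)
  M1 = (+0.0545, +0.0545, 0)
  M2 = (+0.0545, -0.0545, 0)
  M3 = (-0.0545, -0.0545, 0)
rvec = (0.5586, 0.4304, -0.3250), |rvec| = θ = 0.77647 rad = 44.488°
Rodrigues: sinθ=0.70076, 1−cosθ=0.28661; R = I + sinθ·[k]× + (1−cosθ)·[k]×²:
    [+0.86173 +0.40760 +0.30213]
    [-0.17902 +0.80145 -0.57063]
    [-0.47474 +0.43764 +0.76360]
t = (-0.0321, 0.0691, 0.8247) m
M0: Pc = R·M0+t = (-0.05685, +0.12254, +0.87442); u = 695.3·(-0.05685)/0.87442 + 319.3 = 274.0959, v = 853.2·(+0.12254)/0.87442 + 245.6 = 365.1616
M1: Pc = R·M1+t = (+0.03708, +0.10302, +0.82268); u = 695.3·(+0.03708)/0.82268 + 319.3 = 350.6376, v = 853.2·(+0.10302)/0.82268 + 245.6 = 352.4447
M2: Pc = R·M2+t = (-0.00735, +0.01566, +0.77498); u = 695.3·(-0.00735)/0.77498 + 319.3 = 312.7054, v = 853.2·(+0.01566)/0.77498 + 245.6 = 262.8452
M3: Pc = R·M3+t = (-0.10128, +0.03518, +0.82672); u = 695.3·(-0.10128)/0.82672 + 319.3 = 234.1214, v = 853.2·(+0.03518)/0.82672 + 245.6 = 281.9041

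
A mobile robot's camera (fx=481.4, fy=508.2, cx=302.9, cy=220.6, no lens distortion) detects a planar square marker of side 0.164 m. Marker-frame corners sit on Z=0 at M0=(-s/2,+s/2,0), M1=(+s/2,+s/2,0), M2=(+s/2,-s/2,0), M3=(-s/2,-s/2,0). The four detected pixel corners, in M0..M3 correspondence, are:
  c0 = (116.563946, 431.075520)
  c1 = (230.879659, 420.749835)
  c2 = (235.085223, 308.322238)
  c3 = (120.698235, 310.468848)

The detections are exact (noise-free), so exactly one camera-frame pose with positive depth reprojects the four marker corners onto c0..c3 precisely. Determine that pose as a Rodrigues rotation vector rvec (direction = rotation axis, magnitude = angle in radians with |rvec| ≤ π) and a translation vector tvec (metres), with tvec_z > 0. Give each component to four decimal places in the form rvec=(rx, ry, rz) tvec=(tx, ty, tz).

rvec=(0.0202, -0.3104, 0.0388) tvec=(-0.1852, 0.2062, 0.7126)

Intrinsics K: fx=481.4, fy=508.2, cx=302.9, cy=220.6
Marker side s = 0.164 m; corners in marker frame (Z=0):
  M0 = (-0.0820, +0.0820, 0)
  M1 = (+0.0820, +0.0820, 0)
  M2 = (+0.0820, -0.0820, 0)
  M3 = (-0.0820, -0.0820, 0)
Detected image corners:
  c0 = (116.563946, 431.075520) px
  c1 = (230.879659, 420.749835) px
  c2 = (235.085223, 308.322238) px
  c3 = (120.698235, 310.468848) px
Planar DLT: solve 8×8 A·h = b for H (H[2,2]=1):
  H  [+772.69691 -22.01513 +177.81508]
  H  [+119.68327 +716.74273 +367.63731]
  H  [+0.42907 +0.01945 +1.00000]
B = K⁻¹H; ‖b₁‖=1.403247, ‖b₂‖=1.403247; λ = 2/(‖b₁‖+‖b₂‖) = 0.712633, sign → tz>0 ⇒ λ=+0.712633
r₁ = λ·B[:,0] = (+0.95146,+0.03510,+0.30577); r₂ = λ·B[:,1] = (-0.04131,+0.99905,+0.01386)
r₃ = r₁×r₂ = (-0.30499,-0.02582,+0.95201); SVD([r₁ r₂ r₃]) → R = UVᵀ:
  R  [+0.95146 -0.04131 -0.30499]
  R  [+0.03510 +0.99905 -0.02582]
  R  [+0.30577 +0.01386 +0.95201]
t = (-0.18517, +0.20619, +0.71263) m
tr R = 2.902515; θ = arccos((tr R − 1)/2) = 0.313509 rad = 17.963°
axis k = ((R−Rᵀ)₃₂, (R−Rᵀ)₁₃, (R−Rᵀ)₂₁) / (2 sinθ) = (+0.064325, -0.990210, +0.123882)
rvec = θ·k = (+0.020166, -0.310440, +0.038838)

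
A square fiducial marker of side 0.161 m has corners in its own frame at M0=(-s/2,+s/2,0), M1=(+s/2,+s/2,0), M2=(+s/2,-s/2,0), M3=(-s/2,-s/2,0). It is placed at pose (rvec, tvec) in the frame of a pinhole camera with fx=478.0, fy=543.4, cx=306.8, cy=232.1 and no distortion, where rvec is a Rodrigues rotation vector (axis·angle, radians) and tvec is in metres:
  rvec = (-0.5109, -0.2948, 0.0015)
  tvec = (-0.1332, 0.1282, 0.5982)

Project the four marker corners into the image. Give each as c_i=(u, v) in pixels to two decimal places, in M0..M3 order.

c0=(124.76, 426.87) c1=(265.45, 423.12) c2=(261.95, 284.77) c3=(138.76, 277.99)

Intrinsics K: fx=478.0, fy=543.4, cx=306.8, cy=232.1
Marker side s = 0.161 m; corners in marker frame (Z=0):
  M0 = (-0.0805, +0.0805, 0)
  M1 = (+0.0805, +0.0805, 0)
  M2 = (+0.0805, -0.0805, 0)
  M3 = (-0.0805, -0.0805, 0)
rvec = (-0.5109, -0.2948, 0.0015), |rvec| = θ = 0.58985 rad = 33.796°
Rodrigues: sinθ=0.55624, 1−cosθ=0.16898; R = I + sinθ·[k]× + (1−cosθ)·[k]×²:
    [+0.95779 +0.07173 -0.27837]
    [+0.07456 +0.87323 +0.48157]
    [+0.27763 -0.48200 +0.83102]
t = (-0.1332, 0.1282, 0.5982) m
M0: Pc = R·M0+t = (-0.20453, +0.19249, +0.53705); u = 478.0·(-0.20453)/0.53705 + 306.8 = 124.7607, v = 543.4·(+0.19249)/0.53705 + 232.1 = 426.8687
M1: Pc = R·M1+t = (-0.05032, +0.20450, +0.58175); u = 478.0·(-0.05032)/0.58175 + 306.8 = 265.4513, v = 543.4·(+0.20450)/0.58175 + 232.1 = 423.1171
M2: Pc = R·M2+t = (-0.06187, +0.06391, +0.65935); u = 478.0·(-0.06187)/0.65935 + 306.8 = 261.9452, v = 543.4·(+0.06391)/0.65935 + 232.1 = 284.7689
M3: Pc = R·M3+t = (-0.21608, +0.05190, +0.61465); u = 478.0·(-0.21608)/0.61465 + 306.8 = 138.7623, v = 543.4·(+0.05190)/0.61465 + 232.1 = 277.9860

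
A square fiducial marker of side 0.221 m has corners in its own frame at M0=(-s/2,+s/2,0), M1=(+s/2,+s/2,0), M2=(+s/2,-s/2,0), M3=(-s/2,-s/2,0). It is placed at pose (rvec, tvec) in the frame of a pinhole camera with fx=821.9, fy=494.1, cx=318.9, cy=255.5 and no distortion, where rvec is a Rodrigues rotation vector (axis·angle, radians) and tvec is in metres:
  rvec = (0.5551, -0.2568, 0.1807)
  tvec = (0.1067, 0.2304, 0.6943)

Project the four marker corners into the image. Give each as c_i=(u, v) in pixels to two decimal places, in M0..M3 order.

c0=(290.49, 470.21) c1=(514.32, 466.65) c2=(610.50, 365.25) c3=(356.39, 358.82)

Intrinsics K: fx=821.9, fy=494.1, cx=318.9, cy=255.5
Marker side s = 0.221 m; corners in marker frame (Z=0):
  M0 = (-0.1105, +0.1105, 0)
  M1 = (+0.1105, +0.1105, 0)
  M2 = (+0.1105, -0.1105, 0)
  M3 = (-0.1105, -0.1105, 0)
rvec = (0.5551, -0.2568, 0.1807), |rvec| = θ = 0.63776 rad = 36.541°
Rodrigues: sinθ=0.59540, 1−cosθ=0.19657; R = I + sinθ·[k]× + (1−cosθ)·[k]×²:
    [+0.95235 -0.23759 -0.19127]
    [+0.09981 +0.83530 -0.54065]
    [+0.28822 +0.49580 +0.81921]
t = (0.1067, 0.2304, 0.6943) m
M0: Pc = R·M0+t = (-0.02479, +0.31167, +0.71724); u = 821.9·(-0.02479)/0.71724 + 318.9 = 290.4947, v = 494.1·(+0.31167)/0.71724 + 255.5 = 470.2089
M1: Pc = R·M1+t = (+0.18568, +0.33373, +0.78093); u = 821.9·(+0.18568)/0.78093 + 318.9 = 514.3213, v = 494.1·(+0.33373)/0.78093 + 255.5 = 466.6519
M2: Pc = R·M2+t = (+0.23819, +0.14913, +0.67136); u = 821.9·(+0.23819)/0.67136 + 318.9 = 610.4965, v = 494.1·(+0.14913)/0.67136 + 255.5 = 365.2529
M3: Pc = R·M3+t = (+0.02772, +0.12707, +0.60767); u = 821.9·(+0.02772)/0.60767 + 318.9 = 356.3914, v = 494.1·(+0.12707)/0.60767 + 255.5 = 358.8224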